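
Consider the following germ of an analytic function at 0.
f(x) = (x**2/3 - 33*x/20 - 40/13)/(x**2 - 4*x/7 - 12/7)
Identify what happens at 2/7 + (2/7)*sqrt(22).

The point is a pole of order 1.

The denominator factor x**2 - 4*x/7 - 12/7 vanishes at 2/7 + (2/7)*sqrt(22) and appears to the power 1; the numerator there equals -55849/19110 - (613/1470)*sqrt(22), nonzero, and no other factor vanishes.
Hence a pole whose order is the multiplicity, 1.


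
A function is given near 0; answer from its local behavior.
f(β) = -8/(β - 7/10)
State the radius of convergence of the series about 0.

The radius of convergence is 7/10.

Denominator factor (β - 7/10): pole of order 1 at 7/10, modulus 7/10.
The radius of convergence is the smallest modulus among the singular points: 7/10.


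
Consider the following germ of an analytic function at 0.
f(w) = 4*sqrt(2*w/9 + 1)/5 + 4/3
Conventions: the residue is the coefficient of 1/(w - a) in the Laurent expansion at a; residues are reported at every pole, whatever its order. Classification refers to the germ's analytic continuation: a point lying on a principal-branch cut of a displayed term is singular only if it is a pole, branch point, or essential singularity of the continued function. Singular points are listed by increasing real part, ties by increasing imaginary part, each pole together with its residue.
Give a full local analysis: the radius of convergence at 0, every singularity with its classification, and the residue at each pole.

Branch term (4/5)*sqrt(1 - w/(-9/2)): its argument vanishes at w = -9/2, a square-root branch point, modulus 9/2.
The radius of convergence is the smallest modulus among the singular points: 9/2.

Radius of convergence at 0: 9/2.
At -9/2: an algebraic (square-root) branch point.


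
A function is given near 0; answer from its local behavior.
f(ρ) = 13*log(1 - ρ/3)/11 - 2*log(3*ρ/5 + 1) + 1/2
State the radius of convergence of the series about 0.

The radius of convergence is 5/3.

Branch term (-2)*log(1 - ρ/(-5/3)): its argument vanishes at ρ = -5/3, a logarithmic branch point, modulus 5/3.
Branch term (13/11)*log(1 - ρ/(3)): its argument vanishes at ρ = 3, a logarithmic branch point, modulus 3.
The radius of convergence is the smallest modulus among the singular points: 5/3.


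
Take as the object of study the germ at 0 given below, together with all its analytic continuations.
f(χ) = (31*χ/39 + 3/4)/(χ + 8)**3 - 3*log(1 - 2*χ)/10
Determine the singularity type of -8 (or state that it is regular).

The denominator factor χ + 8 vanishes at -8 and appears to the power 3; the numerator there equals -875/156, nonzero, and no other factor vanishes.
The branch terms are analytic at this point.
Hence a pole whose order is the multiplicity, 3.

The point is a pole of order 3.


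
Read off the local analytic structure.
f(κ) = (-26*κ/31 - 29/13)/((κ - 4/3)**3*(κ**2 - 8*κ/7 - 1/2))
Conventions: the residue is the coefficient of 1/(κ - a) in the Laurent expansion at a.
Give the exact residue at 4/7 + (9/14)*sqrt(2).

The residue is -3593374218/12005773 - (2538950610/12005773)*sqrt(2).

The factor κ**2 - 8*κ/7 - 1/2 splits as (κ - a)(κ - a') with a = 4/7 + (9/14)*sqrt(2), a' = 4/7 - (9/14)*sqrt(2). At the order-1 pole a set g(κ) = (κ - a)*f(κ) = [(-26*κ/31 - 29/13)/(κ - 4/3)**3] / (κ - a').
Simple pole: residue = g(a) at a = 4/7 + (9/14)*sqrt(2), which is -3593374218/12005773 - (2538950610/12005773)*sqrt(2).


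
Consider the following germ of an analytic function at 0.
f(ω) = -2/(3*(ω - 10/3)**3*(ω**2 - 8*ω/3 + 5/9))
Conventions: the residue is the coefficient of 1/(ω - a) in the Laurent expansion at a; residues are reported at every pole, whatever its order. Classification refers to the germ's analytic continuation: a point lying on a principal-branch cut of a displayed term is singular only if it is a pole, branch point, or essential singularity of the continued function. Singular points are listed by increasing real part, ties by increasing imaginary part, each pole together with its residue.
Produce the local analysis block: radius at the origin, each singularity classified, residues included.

Radius of convergence at 0: 4/3 - (1/3)*sqrt(11).
At 4/3 - (1/3)*sqrt(11): a pole of order 1; residue 3213/15625 - (11178/171875)*sqrt(11).
At 4/3 + (1/3)*sqrt(11): a pole of order 1; residue 3213/15625 + (11178/171875)*sqrt(11).
At 10/3: a pole of order 3; residue -6426/15625.

Denominator factor (ω**2 - 8*ω/3 + 5/9): discriminant 44/9, real irrational roots 4/3 + (1/3)*sqrt(11) and 4/3 - (1/3)*sqrt(11); poles of order 1, moduli 4/3 + (1/3)*sqrt(11) and 4/3 - (1/3)*sqrt(11).
Denominator factor (ω - 10/3)^3: pole of order 3 at 10/3, modulus 10/3.
The radius of convergence is the smallest modulus among the singular points: 4/3 - (1/3)*sqrt(11).
The factor ω**2 - 8*ω/3 + 5/9 splits as (ω - a)(ω - a') with a = 4/3 - (1/3)*sqrt(11), a' = 4/3 + (1/3)*sqrt(11). At the order-1 pole a set g(ω) = (ω - a)*f(ω) = [-2/(3*(ω - 10/3)**3)] / (ω - a').
Simple pole: residue = g(a) at a = 4/3 - (1/3)*sqrt(11), which is 3213/15625 - (11178/171875)*sqrt(11).
The factor ω**2 - 8*ω/3 + 5/9 splits as (ω - a)(ω - a') with a = 4/3 + (1/3)*sqrt(11), a' = 4/3 - (1/3)*sqrt(11). At the order-1 pole a set g(ω) = (ω - a)*f(ω) = [-2/(3*(ω - 10/3)**3)] / (ω - a').
Simple pole: residue = g(a) at a = 4/3 + (1/3)*sqrt(11), which is 3213/15625 + (11178/171875)*sqrt(11).
At the order-3 pole 10/3 set g(ω) = (ω - (10/3))^3*f(ω) = -2/(3*(ω**2 - 8*ω/3 + 5/9)).
Order-3 pole: residue = g''(a)/2; g''(10/3) = -12852/15625, so the residue is -6426/15625.
List the singular points by increasing real part (a conjugate pair: the negative imaginary part first).


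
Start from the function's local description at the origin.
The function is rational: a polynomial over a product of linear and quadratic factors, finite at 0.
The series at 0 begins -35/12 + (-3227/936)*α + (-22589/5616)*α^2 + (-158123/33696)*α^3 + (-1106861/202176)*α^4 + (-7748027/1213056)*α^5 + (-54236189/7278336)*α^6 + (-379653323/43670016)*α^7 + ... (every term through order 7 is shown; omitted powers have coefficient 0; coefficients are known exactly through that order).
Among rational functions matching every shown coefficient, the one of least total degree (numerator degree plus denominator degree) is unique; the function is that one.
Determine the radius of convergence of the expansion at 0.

The radius of convergence is 6/7.

No rational of total degree below 2 reproduces all 8 coefficients; solving the [1/1] Pade equations on them gives f(α) = (α/26 + 5/2)/(α - 6/7), whose expansion matches every shown term.
Denominator factor (α - 6/7): pole of order 1 at 6/7, modulus 6/7.
The radius of convergence is the smallest modulus among the singular points: 6/7.


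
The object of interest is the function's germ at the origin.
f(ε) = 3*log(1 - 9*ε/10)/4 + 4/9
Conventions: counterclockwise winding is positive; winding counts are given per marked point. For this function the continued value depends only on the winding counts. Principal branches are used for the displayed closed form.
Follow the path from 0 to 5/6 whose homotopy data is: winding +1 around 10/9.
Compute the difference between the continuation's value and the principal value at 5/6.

Continued minus principal equals (3/2)*pi*i.

The rational part is single-valued and drops out of the difference; each branch term changes only by its own monodromy.
(3/4)*log(1 - ε/(10/9)): each positive loop around 10/9 adds 2*pi*i to the log, so winding +1 contributes (3/4)*(1)*2*pi*i = (3/2)*pi*i.
Summing the contributions at ε = 5/6 gives (3/2)*pi*i.


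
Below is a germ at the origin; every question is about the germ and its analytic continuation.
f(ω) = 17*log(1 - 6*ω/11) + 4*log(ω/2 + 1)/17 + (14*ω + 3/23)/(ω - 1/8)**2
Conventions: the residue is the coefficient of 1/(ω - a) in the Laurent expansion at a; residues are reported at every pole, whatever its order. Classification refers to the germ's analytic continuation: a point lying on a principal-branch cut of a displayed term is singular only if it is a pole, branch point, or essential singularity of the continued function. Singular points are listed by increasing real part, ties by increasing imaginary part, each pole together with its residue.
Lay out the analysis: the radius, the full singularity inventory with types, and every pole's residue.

Radius of convergence at 0: 1/8.
At -2: a logarithmic branch point.
At 1/8: a pole of order 2; residue 14.
At 11/6: a logarithmic branch point.

Denominator factor (ω - 1/8)^2: pole of order 2 at 1/8, modulus 1/8.
Branch term (17)*log(1 - ω/(11/6)): its argument vanishes at ω = 11/6, a logarithmic branch point, modulus 11/6.
Branch term (4/17)*log(1 - ω/(-2)): its argument vanishes at ω = -2, a logarithmic branch point, modulus 2.
The radius of convergence is the smallest modulus among the singular points: 1/8.
The branch terms are analytic at 1/8 and contribute nothing to the residue; only the rational part matters.
At the order-2 pole 1/8 set g(ω) = (ω - (1/8))^2*(rational part) = 14*ω + 3/23.
Order-2 pole: residue = g'(a); g'(1/8) = 14, so the residue is 14.
List the singular points by increasing real part (a conjugate pair: the negative imaginary part first).


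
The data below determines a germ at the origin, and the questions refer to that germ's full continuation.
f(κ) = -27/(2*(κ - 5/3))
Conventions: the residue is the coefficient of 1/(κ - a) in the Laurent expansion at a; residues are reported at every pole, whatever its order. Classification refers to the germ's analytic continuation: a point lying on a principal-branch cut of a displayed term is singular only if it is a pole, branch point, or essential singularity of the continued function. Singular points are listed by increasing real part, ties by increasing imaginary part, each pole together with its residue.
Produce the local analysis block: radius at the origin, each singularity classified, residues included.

Radius of convergence at 0: 5/3.
At 5/3: a pole of order 1; residue -27/2.

Denominator factor (κ - 5/3): pole of order 1 at 5/3, modulus 5/3.
The radius of convergence is the smallest modulus among the singular points: 5/3.
At the order-1 pole 5/3 set g(κ) = (κ - (5/3))*f(κ) = -27/2.
Simple pole: residue = g(a) at a = 5/3, which is -27/2.


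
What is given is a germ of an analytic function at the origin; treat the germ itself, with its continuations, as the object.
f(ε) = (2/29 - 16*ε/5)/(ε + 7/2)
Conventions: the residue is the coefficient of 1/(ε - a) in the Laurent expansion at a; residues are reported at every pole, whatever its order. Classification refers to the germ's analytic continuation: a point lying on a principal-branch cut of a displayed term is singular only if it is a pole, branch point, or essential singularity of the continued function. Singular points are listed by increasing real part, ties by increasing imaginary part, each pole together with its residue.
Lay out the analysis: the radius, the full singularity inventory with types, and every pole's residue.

Denominator factor (ε + 7/2): pole of order 1 at -7/2, modulus 7/2.
The radius of convergence is the smallest modulus among the singular points: 7/2.
At the order-1 pole -7/2 set g(ε) = (ε - (-7/2))*f(ε) = 2/29 - 16*ε/5.
Simple pole: residue = g(a) at a = -7/2, which is 1634/145.

Radius of convergence at 0: 7/2.
At -7/2: a pole of order 1; residue 1634/145.


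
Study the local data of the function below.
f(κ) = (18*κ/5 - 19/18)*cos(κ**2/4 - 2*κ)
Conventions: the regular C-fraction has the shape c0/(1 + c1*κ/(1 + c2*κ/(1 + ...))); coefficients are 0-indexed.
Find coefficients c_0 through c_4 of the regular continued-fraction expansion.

Taylor coefficients (expand at 0): a_0 = -19/18, a_1 = 18/5, a_2 = 19/9, a_3 = -1391/180, a_4 = 9757/8640.
c0 = a_0 = -19/18. Peel one level at a time: if S = 1 + c*κ/S' with S'(0) = 1, then c is the κ-coefficient of S and S' = c*κ/(S - 1).
S_1 = c0/f = 1 + (324/95)*κ + (123026/9025)*κ^2 + ...; c1 = 324/95.
S_2 = c1*κ/(S_1 - 1) = 1 + (-61513/15390)*κ + (130721/52488)*κ^2 + ...; c2 = -61513/15390.
S_3 = c2*κ/(S_2 - 1) = 1 + (12418495/19930212)*κ + (-269219367695/726499040448)*κ^2 + ...; c3 = 12418495/19930212.
S_4 = c3*κ/(S_3 - 1) = 1 + (76514978187/128656653968)*κ + ...; c4 = 76514978187/128656653968.

The regular C-fraction coefficients are [-19/18, 324/95, -61513/15390, 12418495/19930212, 76514978187/128656653968].


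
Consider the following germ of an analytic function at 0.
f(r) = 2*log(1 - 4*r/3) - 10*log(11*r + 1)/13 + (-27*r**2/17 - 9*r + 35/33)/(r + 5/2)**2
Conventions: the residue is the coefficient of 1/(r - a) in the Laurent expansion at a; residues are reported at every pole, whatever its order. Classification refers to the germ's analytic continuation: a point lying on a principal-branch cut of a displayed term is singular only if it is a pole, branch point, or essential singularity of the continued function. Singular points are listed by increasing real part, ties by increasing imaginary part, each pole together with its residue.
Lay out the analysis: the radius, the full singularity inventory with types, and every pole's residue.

Denominator factor (r + 5/2)^2: pole of order 2 at -5/2, modulus 5/2.
Branch term (-10/13)*log(1 - r/(-1/11)): its argument vanishes at r = -1/11, a logarithmic branch point, modulus 1/11.
Branch term (2)*log(1 - r/(3/4)): its argument vanishes at r = 3/4, a logarithmic branch point, modulus 3/4.
The radius of convergence is the smallest modulus among the singular points: 1/11.
The branch terms are analytic at -5/2 and contribute nothing to the residue; only the rational part matters.
At the order-2 pole -5/2 set g(r) = (r - (-5/2))^2*(rational part) = -27*r**2/17 - 9*r + 35/33.
Order-2 pole: residue = g'(a); g'(-5/2) = -18/17, so the residue is -18/17.
List the singular points by increasing real part (a conjugate pair: the negative imaginary part first).

Radius of convergence at 0: 1/11.
At -5/2: a pole of order 2; residue -18/17.
At -1/11: a logarithmic branch point.
At 3/4: a logarithmic branch point.


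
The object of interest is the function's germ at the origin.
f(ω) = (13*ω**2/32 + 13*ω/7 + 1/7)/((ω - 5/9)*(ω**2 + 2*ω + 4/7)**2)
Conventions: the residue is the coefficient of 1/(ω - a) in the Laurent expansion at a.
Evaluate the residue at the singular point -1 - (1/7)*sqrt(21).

The residue is -13373829/81577024 + (17419601/81577024)*sqrt(21).

The factor ω**2 + 2*ω + 4/7 splits as (ω - a)(ω - a') with a = -1 - (1/7)*sqrt(21), a' = -1 + (1/7)*sqrt(21). At the order-2 pole a set g(ω) = (ω - a)^2*f(ω) = [(13*ω**2/32 + 13*ω/7 + 1/7)/(ω - 5/9)] / (ω - a')^2.
Order-2 pole: residue = g'(a); g'(-1 - (1/7)*sqrt(21)) = -13373829/81577024 + (17419601/81577024)*sqrt(21), so the residue is -13373829/81577024 + (17419601/81577024)*sqrt(21).


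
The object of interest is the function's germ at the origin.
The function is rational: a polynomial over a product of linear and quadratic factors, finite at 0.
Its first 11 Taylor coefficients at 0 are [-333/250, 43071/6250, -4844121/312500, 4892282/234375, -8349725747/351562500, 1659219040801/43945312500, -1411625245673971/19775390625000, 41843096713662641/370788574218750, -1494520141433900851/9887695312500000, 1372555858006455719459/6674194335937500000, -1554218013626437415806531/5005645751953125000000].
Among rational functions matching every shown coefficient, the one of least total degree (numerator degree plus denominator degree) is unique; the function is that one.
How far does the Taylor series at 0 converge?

No rational of total degree below 9 reproduces all 11 coefficients; solving the [1/8] Pade equations on them gives f(y) = (22*y/15 - 37/36)/((y + 3/4)**2*(y**2 + 2*y/5 + 10/9)**3), whose expansion matches every shown term.
Denominator factor (y**2 + 2*y/5 + 10/9)^3: discriminant -964/225, complex-conjugate roots (-1/5) + ((1/15)*sqrt(241))*i and (-1/5) - ((1/15)*sqrt(241))*i; poles of order 3, moduli (1/3)*sqrt(10) and (1/3)*sqrt(10).
Denominator factor (y + 3/4)^2: pole of order 2 at -3/4, modulus 3/4.
The radius of convergence is the smallest modulus among the singular points: 3/4.

The radius of convergence is 3/4.


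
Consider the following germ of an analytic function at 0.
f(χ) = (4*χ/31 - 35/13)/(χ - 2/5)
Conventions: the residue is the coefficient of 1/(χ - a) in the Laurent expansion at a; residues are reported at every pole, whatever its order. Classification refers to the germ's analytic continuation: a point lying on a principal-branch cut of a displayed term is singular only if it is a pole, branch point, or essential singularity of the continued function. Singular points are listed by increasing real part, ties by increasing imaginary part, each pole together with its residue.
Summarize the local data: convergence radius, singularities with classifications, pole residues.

Denominator factor (χ - 2/5): pole of order 1 at 2/5, modulus 2/5.
The radius of convergence is the smallest modulus among the singular points: 2/5.
At the order-1 pole 2/5 set g(χ) = (χ - (2/5))*f(χ) = 4*χ/31 - 35/13.
Simple pole: residue = g(a) at a = 2/5, which is -5321/2015.

Radius of convergence at 0: 2/5.
At 2/5: a pole of order 1; residue -5321/2015.


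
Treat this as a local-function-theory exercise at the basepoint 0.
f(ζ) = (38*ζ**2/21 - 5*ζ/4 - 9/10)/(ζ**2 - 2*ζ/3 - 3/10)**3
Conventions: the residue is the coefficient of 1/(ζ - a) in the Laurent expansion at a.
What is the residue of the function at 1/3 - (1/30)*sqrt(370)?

The residue is (99405/810448)*sqrt(370).

The factor ζ**2 - 2*ζ/3 - 3/10 splits as (ζ - a)(ζ - a') with a = 1/3 - (1/30)*sqrt(370), a' = 1/3 + (1/30)*sqrt(370). At the order-3 pole a set g(ζ) = (ζ - a)^3*f(ζ) = [38*ζ**2/21 - 5*ζ/4 - 9/10] / (ζ - a')^3.
Order-3 pole: residue = g''(a)/2; g''(1/3 - (1/30)*sqrt(370)) = (99405/405224)*sqrt(370), so the residue is (99405/810448)*sqrt(370).


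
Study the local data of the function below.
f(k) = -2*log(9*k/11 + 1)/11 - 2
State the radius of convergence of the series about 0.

The radius of convergence is 11/9.

Branch term (-2/11)*log(1 - k/(-11/9)): its argument vanishes at k = -11/9, a logarithmic branch point, modulus 11/9.
The radius of convergence is the smallest modulus among the singular points: 11/9.


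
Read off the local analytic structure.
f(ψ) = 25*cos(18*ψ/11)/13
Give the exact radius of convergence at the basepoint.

The radius of convergence is infinite.

The factor cos(18*ψ/11) is entire and contributes no finite singular point.
The polynomial part has no poles.
No finite singular points: the Taylor series at 0 converges everywhere.


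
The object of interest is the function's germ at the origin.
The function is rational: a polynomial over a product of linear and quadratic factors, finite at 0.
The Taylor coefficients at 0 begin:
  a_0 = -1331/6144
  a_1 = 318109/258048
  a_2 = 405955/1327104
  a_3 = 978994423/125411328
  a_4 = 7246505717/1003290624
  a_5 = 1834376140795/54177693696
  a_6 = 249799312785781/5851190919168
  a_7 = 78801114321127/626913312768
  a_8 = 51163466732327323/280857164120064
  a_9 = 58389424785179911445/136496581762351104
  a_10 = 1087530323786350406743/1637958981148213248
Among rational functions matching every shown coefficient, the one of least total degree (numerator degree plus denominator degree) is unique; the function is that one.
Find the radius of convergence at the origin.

No rational of total degree below 9 reproduces all 11 coefficients; solving the [1/8] Pade equations on them gives f(d) = (4*d/7 - 1/12)/((d**2 - 2*d/3 - 1)*(d**2 + 4*d/9 - 8/11)**3), whose expansion matches every shown term.
Denominator factor (d**2 - 2*d/3 - 1): discriminant 40/9, real irrational roots 1/3 + (1/3)*sqrt(10) and 1/3 - (1/3)*sqrt(10); poles of order 1, moduli 1/3 + (1/3)*sqrt(10) and -1/3 + (1/3)*sqrt(10).
Denominator factor (d**2 + 4*d/9 - 8/11)^3: discriminant 2768/891, real irrational roots -2/9 + (2/99)*sqrt(1903) and -2/9 - (2/99)*sqrt(1903); poles of order 3, moduli -2/9 + (2/99)*sqrt(1903) and 2/9 + (2/99)*sqrt(1903).
The radius of convergence is the smallest modulus among the singular points: -2/9 + (2/99)*sqrt(1903).

The radius of convergence is -2/9 + (2/99)*sqrt(1903).


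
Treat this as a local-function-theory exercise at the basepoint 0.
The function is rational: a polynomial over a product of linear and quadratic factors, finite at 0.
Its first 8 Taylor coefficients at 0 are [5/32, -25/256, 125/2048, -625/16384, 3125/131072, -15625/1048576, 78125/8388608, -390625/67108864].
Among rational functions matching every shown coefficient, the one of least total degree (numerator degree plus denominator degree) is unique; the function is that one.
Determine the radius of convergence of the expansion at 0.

The radius of convergence is 8/5.

No rational of total degree below 1 reproduces all 8 coefficients; solving the [0/1] Pade equations on them gives f(τ) = 1/(4*(τ + 8/5)), whose expansion matches every shown term.
Denominator factor (τ + 8/5): pole of order 1 at -8/5, modulus 8/5.
The radius of convergence is the smallest modulus among the singular points: 8/5.


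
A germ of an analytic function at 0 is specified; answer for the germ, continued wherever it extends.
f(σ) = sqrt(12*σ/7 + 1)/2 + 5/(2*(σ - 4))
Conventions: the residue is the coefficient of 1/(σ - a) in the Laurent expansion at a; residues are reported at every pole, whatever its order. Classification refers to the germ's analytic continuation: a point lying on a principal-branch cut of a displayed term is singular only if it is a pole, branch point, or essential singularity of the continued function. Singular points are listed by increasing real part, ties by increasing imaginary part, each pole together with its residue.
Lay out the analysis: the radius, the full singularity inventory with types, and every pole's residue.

Denominator factor (σ - 4): pole of order 1 at 4, modulus 4.
Branch term (1/2)*sqrt(1 - σ/(-7/12)): its argument vanishes at σ = -7/12, a square-root branch point, modulus 7/12.
The radius of convergence is the smallest modulus among the singular points: 7/12.
The branch term is analytic at 4 and contributes nothing to the residue; only the rational part matters.
At the order-1 pole 4 set g(σ) = (σ - (4))*(rational part) = 5/2.
Simple pole: residue = g(a) at a = 4, which is 5/2.
List the singular points by increasing real part (a conjugate pair: the negative imaginary part first).

Radius of convergence at 0: 7/12.
At -7/12: an algebraic (square-root) branch point.
At 4: a pole of order 1; residue 5/2.


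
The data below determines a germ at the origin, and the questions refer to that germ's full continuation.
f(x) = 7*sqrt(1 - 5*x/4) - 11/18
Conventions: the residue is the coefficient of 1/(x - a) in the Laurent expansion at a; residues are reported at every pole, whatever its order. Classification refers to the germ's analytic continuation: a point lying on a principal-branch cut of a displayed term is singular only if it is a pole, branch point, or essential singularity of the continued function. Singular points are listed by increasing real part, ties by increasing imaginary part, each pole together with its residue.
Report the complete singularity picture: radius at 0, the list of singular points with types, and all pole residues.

Branch term (7)*sqrt(1 - x/(4/5)): its argument vanishes at x = 4/5, a square-root branch point, modulus 4/5.
The radius of convergence is the smallest modulus among the singular points: 4/5.

Radius of convergence at 0: 4/5.
At 4/5: an algebraic (square-root) branch point.


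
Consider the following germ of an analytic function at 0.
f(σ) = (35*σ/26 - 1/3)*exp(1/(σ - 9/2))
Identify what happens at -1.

The point is a regular point.

There is no denominator, hence no pole anywhere.
The essential point of exp(1/(σ - (9/2))) is 9/2, not -1.
So the germ continues analytically to -1.


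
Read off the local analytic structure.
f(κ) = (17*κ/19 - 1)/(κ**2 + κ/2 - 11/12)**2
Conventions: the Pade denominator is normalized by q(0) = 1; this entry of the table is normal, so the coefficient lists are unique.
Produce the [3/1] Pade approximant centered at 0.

The Pade approximant has numerator coefficients [-144/121, 243824976/78269455, -1584380736/860964005, 49992710976/9470604055]; denominator coefficients [1, -95796/34045].

Taylor coefficients needed (expand at 0): a_0 = -144/121, a_1 = -5904/25289, a_2 = -694656/278179, a_3 = -5348160/3059969, a_4 = -165535488/33659659.
Write the denominator as Q(κ) = 1 + q1*κ. Requiring Q*f - P = O(κ^5) with deg P <= 3 kills the coefficients of κ^4..κ^4 in Q*f:
  κ^4: a_4 + q1*a_3 = 0, i.e. -165535488/33659659 + (-5348160/3059969)*q1 = 0.
Solving this linear system: q1 = -95796/34045.
The numerator is Q*f truncated at degree 3: P0 = a_0 = -144/121; P1 = a_1 + q1*a_0 = 243824976/78269455; P2 = a_2 + q1*a_1 = -1584380736/860964005; P3 = a_3 + q1*a_2 = 49992710976/9470604055.


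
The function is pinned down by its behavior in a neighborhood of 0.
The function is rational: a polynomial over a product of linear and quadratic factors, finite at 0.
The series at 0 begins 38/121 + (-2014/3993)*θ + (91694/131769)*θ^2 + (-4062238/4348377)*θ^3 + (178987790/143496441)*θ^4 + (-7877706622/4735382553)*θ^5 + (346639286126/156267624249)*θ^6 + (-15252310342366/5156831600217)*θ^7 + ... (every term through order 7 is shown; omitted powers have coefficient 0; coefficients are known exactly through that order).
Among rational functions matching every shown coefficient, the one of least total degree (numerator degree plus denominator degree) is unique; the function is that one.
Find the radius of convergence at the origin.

The radius of convergence is 3/4.

No rational of total degree below 2 reproduces all 8 coefficients; solving the [0/2] Pade equations on them gives f(θ) = 19/(22*(θ + 3/4)*(θ + 11/3)), whose expansion matches every shown term.
Denominator factor (θ + 3/4): pole of order 1 at -3/4, modulus 3/4.
Denominator factor (θ + 11/3): pole of order 1 at -11/3, modulus 11/3.
The radius of convergence is the smallest modulus among the singular points: 3/4.


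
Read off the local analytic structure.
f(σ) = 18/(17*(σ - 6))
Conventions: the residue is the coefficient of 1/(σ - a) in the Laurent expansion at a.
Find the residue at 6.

The residue is 18/17.

At the order-1 pole 6 set g(σ) = (σ - (6))*f(σ) = 18/17.
Simple pole: residue = g(a) at a = 6, which is 18/17.


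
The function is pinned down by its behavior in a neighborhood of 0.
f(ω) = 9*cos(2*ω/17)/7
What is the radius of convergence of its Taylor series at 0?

The factor cos(2*ω/17) is entire and contributes no finite singular point.
The polynomial part has no poles.
No finite singular points: the Taylor series at 0 converges everywhere.

The radius of convergence is infinite.


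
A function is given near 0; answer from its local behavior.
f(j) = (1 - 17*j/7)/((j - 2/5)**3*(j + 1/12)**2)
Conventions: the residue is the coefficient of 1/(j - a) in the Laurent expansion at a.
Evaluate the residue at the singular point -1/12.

At the order-2 pole -1/12 set g(j) = (j - (-1/12))^2*f(j) = (1 - 17*j/7)/(j - 2/5)**3.
Order-2 pole: residue = g'(a); g'(-1/12) = -31536000/707281, so the residue is -31536000/707281.

The residue is -31536000/707281.


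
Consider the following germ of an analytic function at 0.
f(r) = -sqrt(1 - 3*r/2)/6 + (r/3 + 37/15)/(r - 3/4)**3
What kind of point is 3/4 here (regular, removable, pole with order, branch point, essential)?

The point is a pole of order 3.

The denominator factor r - 3/4 vanishes at 3/4 and appears to the power 3; the numerator there equals 163/60, nonzero, and no other factor vanishes.
The branch terms are analytic at this point.
Hence a pole whose order is the multiplicity, 3.


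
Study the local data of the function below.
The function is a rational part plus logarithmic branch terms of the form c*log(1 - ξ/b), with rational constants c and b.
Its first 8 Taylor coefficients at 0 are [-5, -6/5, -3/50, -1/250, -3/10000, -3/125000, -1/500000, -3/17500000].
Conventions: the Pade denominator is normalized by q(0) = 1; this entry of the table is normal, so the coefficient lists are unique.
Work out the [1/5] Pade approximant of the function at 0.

Taylor coefficients needed (read off): a_0 = -5, a_1 = -6/5, a_2 = -3/50, a_3 = -1/250, a_4 = -3/10000, a_5 = -3/125000, a_6 = -1/500000.
Write the denominator as Q(ξ) = 1 + q1*ξ + q2*ξ^2 + q3*ξ^3 + q4*ξ^4 + q5*ξ^5. Requiring Q*f - P = O(ξ^7) with deg P <= 1 kills the coefficients of ξ^2..ξ^6 in Q*f:
  ξ^2: a_2 + q1*a_1 + q2*a_0 = 0, i.e. -3/50 + (-6/5)*q1 + (-5)*q2 = 0.
  ξ^3: a_3 + q1*a_2 + q2*a_1 + q3*a_0 = 0, i.e. -1/250 + (-3/50)*q1 + (-6/5)*q2 + (-5)*q3 = 0.
  ξ^4: a_4 + q1*a_3 + q2*a_2 + q3*a_1 + q4*a_0 = 0, i.e. -3/10000 + (-1/250)*q1 + (-3/50)*q2 + (-6/5)*q3 + (-5)*q4 = 0.
  ξ^5: a_5 + q1*a_4 + q2*a_3 + q3*a_2 + q4*a_1 + q5*a_0 = 0, i.e. -3/125000 + (-3/10000)*q1 + (-1/250)*q2 + (-3/50)*q3 + (-6/5)*q4 + (-5)*q5 = 0.
  ξ^6: a_6 + q1*a_5 + q2*a_4 + q3*a_3 + q4*a_2 + q5*a_1 = 0, i.e. -1/500000 + (-3/125000)*q1 + (-3/10000)*q2 + (-1/250)*q3 + (-3/50)*q4 + (-6/5)*q5 = 0.
Solving this linear system: q1 = -8041/172620, q2 = -59/71925, q3 = -127/2877000, q4 = -991/431550000, q5 = -257/959000000.
The numerator is Q*f truncated at degree 1: P0 = a_0 = -5; P1 = a_1 + q1*a_0 = -166939/172620.

The Pade approximant has numerator coefficients [-5, -166939/172620]; denominator coefficients [1, -8041/172620, -59/71925, -127/2877000, -991/431550000, -257/959000000].


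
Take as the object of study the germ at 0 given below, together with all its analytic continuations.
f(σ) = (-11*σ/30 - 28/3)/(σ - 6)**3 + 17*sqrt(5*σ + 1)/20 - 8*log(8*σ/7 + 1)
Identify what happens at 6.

The denominator factor σ - 6 vanishes at 6 and appears to the power 3; the numerator there equals -173/15, nonzero, and no other factor vanishes.
The branch terms are analytic at this point.
Hence a pole whose order is the multiplicity, 3.

The point is a pole of order 3.


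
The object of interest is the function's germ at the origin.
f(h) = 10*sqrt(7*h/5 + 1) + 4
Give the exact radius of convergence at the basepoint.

The radius of convergence is 5/7.

Branch term (10)*sqrt(1 - h/(-5/7)): its argument vanishes at h = -5/7, a square-root branch point, modulus 5/7.
The radius of convergence is the smallest modulus among the singular points: 5/7.


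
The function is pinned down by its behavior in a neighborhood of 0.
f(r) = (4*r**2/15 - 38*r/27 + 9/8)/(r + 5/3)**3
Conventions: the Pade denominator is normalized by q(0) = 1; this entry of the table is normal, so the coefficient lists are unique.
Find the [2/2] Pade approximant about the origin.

Taylor coefficients needed (expand at 0): a_0 = 243/1000, a_1 = -3707/5000, a_2 = 14121/12500, a_3 = -3213/2500, a_4 = 156681/125000.
Write the denominator as Q(r) = 1 + q1*r + q2*r^2. Requiring Q*f - P = O(r^5) with deg P <= 2 kills the coefficients of r^3..r^4 in Q*f:
  r^3: a_3 + q1*a_2 + q2*a_1 = 0, i.e. -3213/2500 + (14121/12500)*q1 + (-3707/5000)*q2 = 0.
  r^4: a_4 + q1*a_3 + q2*a_2 = 0, i.e. 156681/125000 + (-3213/2500)*q1 + (14121/12500)*q2 = 0.
Solving this linear system: q1 = 12096259/7484482, q2 = 13642587/18711205.
The numerator is Q*f truncated at degree 2: P0 = a_0 = 243/1000; P1 = a_1 + q1*a_0 = -13048020089/37422410000; P2 = a_2 + q1*a_1 + q2*a_0 = 20324066489/187112050000.

The Pade approximant has numerator coefficients [243/1000, -13048020089/37422410000, 20324066489/187112050000]; denominator coefficients [1, 12096259/7484482, 13642587/18711205].


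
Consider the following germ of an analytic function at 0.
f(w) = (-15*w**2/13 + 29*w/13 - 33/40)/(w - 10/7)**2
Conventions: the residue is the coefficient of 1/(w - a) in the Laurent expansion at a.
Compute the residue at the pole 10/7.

The residue is -97/91.

At the order-2 pole 10/7 set g(w) = (w - (10/7))^2*f(w) = -15*w**2/13 + 29*w/13 - 33/40.
Order-2 pole: residue = g'(a); g'(10/7) = -97/91, so the residue is -97/91.


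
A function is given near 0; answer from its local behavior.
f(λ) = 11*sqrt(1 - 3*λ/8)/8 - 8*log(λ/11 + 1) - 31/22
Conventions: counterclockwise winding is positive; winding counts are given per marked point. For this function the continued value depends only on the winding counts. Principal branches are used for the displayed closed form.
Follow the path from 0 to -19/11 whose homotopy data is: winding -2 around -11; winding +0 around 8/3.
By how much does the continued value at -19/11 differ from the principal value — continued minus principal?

Continued minus principal equals (32)*pi*i.

The rational part is single-valued and drops out of the difference; each branch term changes only by its own monodromy.
(-8)*log(1 - λ/(-11)): each positive loop around -11 adds 2*pi*i to the log, so winding -2 contributes (-8)*(-2)*2*pi*i = (32)*pi*i.
(11/8)*sqrt(1 - λ/(8/3)): winding +0 is even, the square root returns to the same sheet, contribution 0.
Summing the contributions at λ = -19/11 gives (32)*pi*i.


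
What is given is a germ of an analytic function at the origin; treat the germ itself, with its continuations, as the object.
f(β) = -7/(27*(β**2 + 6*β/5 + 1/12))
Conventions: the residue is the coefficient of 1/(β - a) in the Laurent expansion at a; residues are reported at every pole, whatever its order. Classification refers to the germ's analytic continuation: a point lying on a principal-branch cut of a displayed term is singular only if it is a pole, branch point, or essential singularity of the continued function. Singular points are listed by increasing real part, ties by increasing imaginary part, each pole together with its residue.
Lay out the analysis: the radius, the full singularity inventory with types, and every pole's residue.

Denominator factor (β**2 + 6*β/5 + 1/12): discriminant 83/75, real irrational roots -3/5 + (1/30)*sqrt(249) and -3/5 - (1/30)*sqrt(249); poles of order 1, moduli 3/5 - (1/30)*sqrt(249) and 3/5 + (1/30)*sqrt(249).
The radius of convergence is the smallest modulus among the singular points: 3/5 - (1/30)*sqrt(249).
The factor β**2 + 6*β/5 + 1/12 splits as (β - a)(β - a') with a = -3/5 - (1/30)*sqrt(249), a' = -3/5 + (1/30)*sqrt(249). At the order-1 pole a set g(β) = (β - a)*f(β) = [-7/27] / (β - a').
Simple pole: residue = g(a) at a = -3/5 - (1/30)*sqrt(249), which is (35/2241)*sqrt(249).
The factor β**2 + 6*β/5 + 1/12 splits as (β - a)(β - a') with a = -3/5 + (1/30)*sqrt(249), a' = -3/5 - (1/30)*sqrt(249). At the order-1 pole a set g(β) = (β - a)*f(β) = [-7/27] / (β - a').
Simple pole: residue = g(a) at a = -3/5 + (1/30)*sqrt(249), which is -(35/2241)*sqrt(249).
List the singular points by increasing real part (a conjugate pair: the negative imaginary part first).

Radius of convergence at 0: 3/5 - (1/30)*sqrt(249).
At -3/5 - (1/30)*sqrt(249): a pole of order 1; residue (35/2241)*sqrt(249).
At -3/5 + (1/30)*sqrt(249): a pole of order 1; residue -(35/2241)*sqrt(249).


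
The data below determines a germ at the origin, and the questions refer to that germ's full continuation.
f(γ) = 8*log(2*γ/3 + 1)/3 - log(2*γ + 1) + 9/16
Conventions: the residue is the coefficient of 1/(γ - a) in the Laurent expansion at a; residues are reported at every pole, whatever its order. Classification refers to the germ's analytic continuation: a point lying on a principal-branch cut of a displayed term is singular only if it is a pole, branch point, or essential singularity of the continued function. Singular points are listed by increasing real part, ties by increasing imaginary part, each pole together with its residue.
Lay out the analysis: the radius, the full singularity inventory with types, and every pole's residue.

Radius of convergence at 0: 1/2.
At -3/2: a logarithmic branch point.
At -1/2: a logarithmic branch point.

Branch term (-1)*log(1 - γ/(-1/2)): its argument vanishes at γ = -1/2, a logarithmic branch point, modulus 1/2.
Branch term (8/3)*log(1 - γ/(-3/2)): its argument vanishes at γ = -3/2, a logarithmic branch point, modulus 3/2.
The radius of convergence is the smallest modulus among the singular points: 1/2.
List the singular points by increasing real part (a conjugate pair: the negative imaginary part first).


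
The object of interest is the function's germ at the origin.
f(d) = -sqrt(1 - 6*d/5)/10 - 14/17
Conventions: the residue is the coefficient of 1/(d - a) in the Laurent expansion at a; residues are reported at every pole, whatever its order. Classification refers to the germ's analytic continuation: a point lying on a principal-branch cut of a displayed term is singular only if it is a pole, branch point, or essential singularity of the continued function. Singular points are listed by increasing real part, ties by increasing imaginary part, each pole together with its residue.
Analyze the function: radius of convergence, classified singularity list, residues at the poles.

Branch term (-1/10)*sqrt(1 - d/(5/6)): its argument vanishes at d = 5/6, a square-root branch point, modulus 5/6.
The radius of convergence is the smallest modulus among the singular points: 5/6.

Radius of convergence at 0: 5/6.
At 5/6: an algebraic (square-root) branch point.


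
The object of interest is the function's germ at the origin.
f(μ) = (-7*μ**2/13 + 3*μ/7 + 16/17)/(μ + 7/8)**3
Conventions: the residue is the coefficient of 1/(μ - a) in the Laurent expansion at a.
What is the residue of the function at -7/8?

The residue is -7/13.

At the order-3 pole -7/8 set g(μ) = (μ - (-7/8))^3*f(μ) = -7*μ**2/13 + 3*μ/7 + 16/17.
Order-3 pole: residue = g''(a)/2; g''(-7/8) = -14/13, so the residue is -7/13.


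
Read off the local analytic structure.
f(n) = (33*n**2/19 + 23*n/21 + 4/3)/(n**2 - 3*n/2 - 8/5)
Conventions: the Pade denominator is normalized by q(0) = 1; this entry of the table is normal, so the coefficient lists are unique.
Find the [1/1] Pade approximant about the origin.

The Pade approximant has numerator coefficients [-5/6, -200895/13832]; denominator coefficients [1, 69337/3952].

Taylor coefficients needed (expand at 0): a_0 = -5/6, a_1 = 65/672, a_2 = -346685/204288.
Write the denominator as Q(n) = 1 + q1*n. Requiring Q*f - P = O(n^3) with deg P <= 1 kills the coefficients of n^2..n^2 in Q*f:
  n^2: a_2 + q1*a_1 = 0, i.e. -346685/204288 + (65/672)*q1 = 0.
Solving this linear system: q1 = 69337/3952.
The numerator is Q*f truncated at degree 1: P0 = a_0 = -5/6; P1 = a_1 + q1*a_0 = -200895/13832.


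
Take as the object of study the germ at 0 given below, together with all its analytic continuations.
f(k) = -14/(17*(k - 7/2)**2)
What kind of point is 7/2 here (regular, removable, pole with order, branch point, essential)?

The point is a pole of order 2.

The denominator factor k - 7/2 vanishes at 7/2 and appears to the power 2; the numerator there equals -14/17, nonzero, and no other factor vanishes.
Hence a pole whose order is the multiplicity, 2.


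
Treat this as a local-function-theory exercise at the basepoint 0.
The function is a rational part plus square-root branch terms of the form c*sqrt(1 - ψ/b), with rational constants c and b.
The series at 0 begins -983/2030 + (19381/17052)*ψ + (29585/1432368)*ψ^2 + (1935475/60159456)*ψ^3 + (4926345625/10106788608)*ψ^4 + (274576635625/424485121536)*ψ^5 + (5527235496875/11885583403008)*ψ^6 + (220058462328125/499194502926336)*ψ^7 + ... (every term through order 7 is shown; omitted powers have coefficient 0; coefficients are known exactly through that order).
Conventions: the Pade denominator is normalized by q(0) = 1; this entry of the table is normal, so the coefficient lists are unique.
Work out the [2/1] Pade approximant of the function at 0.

Taylor coefficients needed (read off): a_0 = -983/2030, a_1 = 19381/17052, a_2 = 29585/1432368, a_3 = 1935475/60159456.
Write the denominator as Q(ψ) = 1 + q1*ψ. Requiring Q*f - P = O(ψ^4) with deg P <= 2 kills the coefficients of ψ^3..ψ^3 in Q*f:
  ψ^3: a_3 + q1*a_2 = 0, i.e. 1935475/60159456 + (29585/1432368)*q1 = 0.
Solving this linear system: q1 = -387095/248514.
The numerator is Q*f truncated at degree 2: P0 = a_0 = -983/2030; P1 = a_1 + q1*a_0 = 4542387/2402302; P2 = a_2 + q1*a_1 = -302643305/172965744.

The Pade approximant has numerator coefficients [-983/2030, 4542387/2402302, -302643305/172965744]; denominator coefficients [1, -387095/248514].
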